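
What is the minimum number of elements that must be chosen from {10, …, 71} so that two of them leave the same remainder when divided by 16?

Group the integers by remainder mod 16; there are 16 residue classes, each nonempty in this range.
Choosing one from each class (16 integers) avoids any shared remainder.
One more choice must repeat a class, so two differ by a multiple of 16. Hence 16 + 1 = 17.

17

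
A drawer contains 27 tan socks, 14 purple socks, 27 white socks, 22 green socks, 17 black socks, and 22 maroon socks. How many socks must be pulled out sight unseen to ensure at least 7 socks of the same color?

37

Treat the 6 colors as pigeonholes.
The worst case takes 6 socks of each color without reaching 7 of any: 6 × 6 = 36.
The next sock must bring some color to 7, so 36 + 1 = 37.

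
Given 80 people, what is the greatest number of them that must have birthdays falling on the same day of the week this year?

There are 7 days of the week, which serve as the pigeonholes.
If each of the 7 days of the week held at most 11, the total would be at most 7 × 11 = 77 < 80, a contradiction.
So at least one holds ⌈80/7⌉ = 12.

12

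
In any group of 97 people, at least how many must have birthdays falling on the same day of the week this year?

14

There are 7 days of the week, which serve as the pigeonholes.
If each of the 7 days of the week held at most 13, the total would be at most 7 × 13 = 91 < 97, a contradiction.
So at least one holds ⌈97/7⌉ = 14.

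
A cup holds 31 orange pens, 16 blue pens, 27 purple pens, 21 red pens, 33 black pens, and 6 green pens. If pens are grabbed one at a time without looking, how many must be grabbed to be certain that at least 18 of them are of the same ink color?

Treat the 6 ink colors as pigeonholes.
In the worst case we take at most 17 of each ink color, but all 16 blue and all 6 green (fewer than 17), giving 17 + 16 + 17 + 17 + 17 + 6 = 90.
One more pen then forces some ink color to 18, so 90 + 1 = 91.

91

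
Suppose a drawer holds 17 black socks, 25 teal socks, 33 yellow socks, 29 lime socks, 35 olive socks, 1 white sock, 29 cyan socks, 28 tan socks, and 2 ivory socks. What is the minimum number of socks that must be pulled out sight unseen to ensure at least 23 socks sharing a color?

153

In the worst case we take at most 22 of each color, but all 17 black, all 1 white, and all 2 ivory (fewer than 22), giving 17 + 22 + 22 + 22 + 22 + 1 + 22 + 22 + 2 = 152.
One more sock then forces some color to 23, so 152 + 1 = 153.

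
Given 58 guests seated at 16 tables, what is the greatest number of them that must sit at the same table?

4

If each of the 16 tables held at most 3, the total would be at most 16 × 3 = 48 < 58, a contradiction.
So at least one holds ⌈58/16⌉ = 4.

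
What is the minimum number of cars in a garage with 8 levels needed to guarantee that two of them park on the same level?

There are 8 levels acting as pigeonholes.
With 8 cars we could place one in each, avoiding any repeat.
One more forces some class to hold 2, so 8 + 1 = 9.

9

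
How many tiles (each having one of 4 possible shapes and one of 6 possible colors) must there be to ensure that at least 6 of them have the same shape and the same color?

There are 4 × 6 = 24 (shape, color) combinations acting as pigeonholes.
With 24 × 5 = 120 tiles we could place exactly 5 in each, with no (shape, color) pair reaching 6.
One more forces some (shape, color) pair to hold 6, so 120 + 1 = 121.

121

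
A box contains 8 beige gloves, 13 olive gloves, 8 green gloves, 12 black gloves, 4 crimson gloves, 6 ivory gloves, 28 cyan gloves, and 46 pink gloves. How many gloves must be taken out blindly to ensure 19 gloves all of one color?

88

Treat the 8 colors as pigeonholes.
In the worst case we take at most 18 of each color, but all 8 beige, all 13 olive, all 8 green, all 12 black, all 4 crimson, and all 6 ivory (fewer than 18), giving 8 + 13 + 8 + 12 + 4 + 6 + 18 + 18 = 87.
One more glove then forces some color to 19, so 87 + 1 = 88.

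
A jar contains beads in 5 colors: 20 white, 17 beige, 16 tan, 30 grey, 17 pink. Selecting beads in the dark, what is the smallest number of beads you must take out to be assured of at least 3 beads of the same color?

The worst case takes 2 beads of each color without reaching 3 of any: 5 × 2 = 10.
The next bead must bring some color to 3, so 10 + 1 = 11.

11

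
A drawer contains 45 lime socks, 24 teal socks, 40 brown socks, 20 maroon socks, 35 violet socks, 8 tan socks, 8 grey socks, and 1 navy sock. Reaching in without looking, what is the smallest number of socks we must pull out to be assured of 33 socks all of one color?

158

In the worst case we take at most 32 of each color, but all 24 teal, all 20 maroon, all 8 tan, all 8 grey, and all 1 navy (fewer than 32), giving 32 + 24 + 32 + 20 + 32 + 8 + 8 + 1 = 157.
One more sock then forces some color to 33, so 157 + 1 = 158.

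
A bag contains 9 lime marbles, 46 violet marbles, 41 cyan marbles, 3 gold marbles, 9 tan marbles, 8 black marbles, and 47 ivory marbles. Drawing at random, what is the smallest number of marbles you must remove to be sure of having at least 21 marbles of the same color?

90

In the worst case we take at most 20 of each color, but all 9 lime, all 3 gold, all 9 tan, and all 8 black (fewer than 20), giving 9 + 20 + 20 + 3 + 9 + 8 + 20 = 89.
One more marble then forces some color to 21, so 89 + 1 = 90.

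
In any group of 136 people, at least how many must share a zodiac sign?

If each of the 12 zodiac signs held at most 11, the total would be at most 12 × 11 = 132 < 136, a contradiction.
So at least one holds ⌈136/12⌉ = 12.

12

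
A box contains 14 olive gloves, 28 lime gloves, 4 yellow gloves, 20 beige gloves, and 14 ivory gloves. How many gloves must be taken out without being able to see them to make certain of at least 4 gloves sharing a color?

The worst case takes 3 gloves of each color without reaching 4 of any: 5 × 3 = 15.
The next glove must bring some color to 4, so 15 + 1 = 16.

16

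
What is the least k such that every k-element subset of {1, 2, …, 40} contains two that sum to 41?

Partition {1, …, 40} into 20 pairs: {1,40}, {2,39}, …, {20,21}.
Choosing 20 integers — say the integers 1 through 20 — takes one from each pair and avoids the property.
Choosing 21 forces two into the same pair by pigeonhole, and those sum to 41. So 21.

21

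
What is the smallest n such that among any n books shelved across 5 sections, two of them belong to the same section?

There are 5 sections acting as pigeonholes.
With 5 books we could place one in each, avoiding any repeat.
One more forces some class to hold 2, so 5 + 1 = 6.

6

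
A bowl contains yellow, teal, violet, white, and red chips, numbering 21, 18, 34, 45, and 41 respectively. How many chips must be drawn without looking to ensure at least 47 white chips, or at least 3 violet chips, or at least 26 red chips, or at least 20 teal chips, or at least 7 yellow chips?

The worst case stops just short of every target: 6 yellow, all 18 teal, 2 violet, all 45 white, 25 red — 6 + 18 + 2 + 45 + 25 = 96 chips.
One more chip must push some color to its target, so 96 + 1 = 97.

97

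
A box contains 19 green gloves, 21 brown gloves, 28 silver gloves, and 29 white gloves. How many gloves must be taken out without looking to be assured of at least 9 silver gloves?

78

To avoid silver gloves as long as possible, exhaust the other 3 colors first.
The worst case draws every non-silver glove first: 19 + 21 + 29 = 69.
The next 9 draws are then forced to be silver, giving 69 + 9 = 78.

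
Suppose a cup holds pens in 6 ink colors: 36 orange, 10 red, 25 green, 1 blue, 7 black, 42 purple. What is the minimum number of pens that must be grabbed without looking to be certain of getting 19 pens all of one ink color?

Treat the 6 ink colors as pigeonholes.
In the worst case we take at most 18 of each ink color, but all 10 red, all 1 blue, and all 7 black (fewer than 18), giving 18 + 10 + 18 + 1 + 7 + 18 = 72.
One more pen then forces some ink color to 19, so 72 + 1 = 73.

73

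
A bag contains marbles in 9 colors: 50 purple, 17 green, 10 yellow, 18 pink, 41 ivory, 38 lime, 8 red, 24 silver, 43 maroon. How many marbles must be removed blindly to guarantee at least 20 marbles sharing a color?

149

In the worst case we take at most 19 of each color, but all 17 green, all 10 yellow, all 18 pink, and all 8 red (fewer than 19), giving 19 + 17 + 10 + 18 + 19 + 19 + 8 + 19 + 19 = 148.
One more marble then forces some color to 20, so 148 + 1 = 149.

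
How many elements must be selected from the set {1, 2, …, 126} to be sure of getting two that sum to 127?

64

Partition {1, …, 126} into 63 pairs: {1,126}, {2,125}, …, {63,64}.
Choosing 63 integers — say the integers 1 through 63 — takes one from each pair and avoids the property.
Choosing 64 forces two into the same pair by pigeonhole, and those sum to 127. So 64.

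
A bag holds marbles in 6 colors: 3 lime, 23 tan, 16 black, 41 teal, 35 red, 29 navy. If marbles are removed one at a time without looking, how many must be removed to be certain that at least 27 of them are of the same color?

121

Treat the 6 colors as pigeonholes.
In the worst case we take at most 26 of each color, but all 3 lime, all 23 tan, and all 16 black (fewer than 26), giving 3 + 23 + 16 + 26 + 26 + 26 = 120.
One more marble then forces some color to 27, so 120 + 1 = 121.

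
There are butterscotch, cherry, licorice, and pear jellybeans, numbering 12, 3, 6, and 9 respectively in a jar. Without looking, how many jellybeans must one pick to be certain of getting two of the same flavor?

5

Treat the 4 flavors as pigeonholes.
The worst case takes 1 jellybean of each flavor without reaching 2 of any: 4 × 1 = 4.
The next jellybean must bring some flavor to 2, so 4 + 1 = 5.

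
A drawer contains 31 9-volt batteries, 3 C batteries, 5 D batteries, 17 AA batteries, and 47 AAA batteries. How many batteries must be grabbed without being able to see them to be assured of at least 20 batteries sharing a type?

Treat the 5 types as pigeonholes.
In the worst case we take at most 19 of each type, but all 3 C, all 5 D, and all 17 AA (fewer than 19), giving 19 + 3 + 5 + 17 + 19 = 63.
One more battery then forces some type to 20, so 63 + 1 = 64.

64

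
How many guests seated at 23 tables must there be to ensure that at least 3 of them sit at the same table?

47

There are 23 tables acting as pigeonholes.
With 23 × 2 = 46 guests we could place exactly 2 in each, with no class reaching 3.
One more forces some class to hold 3, so 46 + 1 = 47.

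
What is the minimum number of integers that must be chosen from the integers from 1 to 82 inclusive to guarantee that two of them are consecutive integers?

Partition {1, …, 82} into 41 pairs: {1,2}, {3,4}, …, {81,82}.
Choosing 41 integers — say the 41 even numbers 2, 4, …, 82 — takes one from each pair and avoids the property.
Choosing 42 forces two into the same pair by pigeonhole, and those are consecutive. So 42.

42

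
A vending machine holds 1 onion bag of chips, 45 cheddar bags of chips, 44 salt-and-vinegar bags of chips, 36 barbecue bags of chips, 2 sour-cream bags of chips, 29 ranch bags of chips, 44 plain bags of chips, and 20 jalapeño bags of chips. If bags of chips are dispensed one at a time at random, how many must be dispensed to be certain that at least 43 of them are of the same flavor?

215

In the worst case we take at most 42 of each flavor, but all 1 onion, all 36 barbecue, all 2 sour-cream, all 29 ranch, and all 20 jalapeño (fewer than 42), giving 1 + 42 + 42 + 36 + 2 + 29 + 42 + 20 = 214.
One more bag of chips then forces some flavor to 43, so 214 + 1 = 215.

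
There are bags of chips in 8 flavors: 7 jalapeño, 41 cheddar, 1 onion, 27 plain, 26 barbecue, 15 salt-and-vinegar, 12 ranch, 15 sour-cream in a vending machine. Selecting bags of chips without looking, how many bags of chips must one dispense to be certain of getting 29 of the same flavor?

In the worst case we take at most 28 of each flavor, but all 7 jalapeño, all 1 onion, all 27 plain, all 26 barbecue, all 15 salt-and-vinegar, all 12 ranch, and all 15 sour-cream (fewer than 28), giving 7 + 28 + 1 + 27 + 26 + 15 + 12 + 15 = 131.
One more bag of chips then forces some flavor to 29, so 131 + 1 = 132.

132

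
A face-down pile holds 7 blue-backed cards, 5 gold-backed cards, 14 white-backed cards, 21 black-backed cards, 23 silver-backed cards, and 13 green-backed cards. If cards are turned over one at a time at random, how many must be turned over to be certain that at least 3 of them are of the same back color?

The worst case takes 2 cards of each back color without reaching 3 of any: 6 × 2 = 12.
The next card must bring some back color to 3, so 12 + 1 = 13.

13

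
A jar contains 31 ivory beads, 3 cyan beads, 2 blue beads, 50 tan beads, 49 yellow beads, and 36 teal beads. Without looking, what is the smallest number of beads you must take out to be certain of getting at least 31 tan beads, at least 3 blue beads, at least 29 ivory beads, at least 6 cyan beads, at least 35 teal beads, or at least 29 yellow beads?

126

The worst case stops just short of every target: 28 ivory, all 3 cyan, 2 blue, 30 tan, 28 yellow, 34 teal — 28 + 3 + 2 + 30 + 28 + 34 = 125 beads.
One more bead must push some color to its target, so 125 + 1 = 126.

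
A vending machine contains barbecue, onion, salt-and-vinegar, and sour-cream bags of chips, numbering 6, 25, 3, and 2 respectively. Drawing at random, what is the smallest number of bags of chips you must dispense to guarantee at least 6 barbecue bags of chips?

The worst case draws every non-barbecue bag of chips first: 25 + 3 + 2 = 30.
The next 6 draws are then forced to be barbecue, giving 30 + 6 = 36.

36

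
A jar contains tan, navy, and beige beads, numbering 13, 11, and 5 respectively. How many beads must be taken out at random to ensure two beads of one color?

4

The worst case takes 1 bead of each color without reaching 2 of any: 3 × 1 = 3.
The next bead must bring some color to 2, so 3 + 1 = 4.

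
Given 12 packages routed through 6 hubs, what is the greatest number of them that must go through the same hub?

2

The 12 packages fall into 6 hubs.
If each of the 6 hubs held at most 1, the total would be at most 6 × 1 = 6 < 12, a contradiction.
So at least one holds ⌈12/6⌉ = 2.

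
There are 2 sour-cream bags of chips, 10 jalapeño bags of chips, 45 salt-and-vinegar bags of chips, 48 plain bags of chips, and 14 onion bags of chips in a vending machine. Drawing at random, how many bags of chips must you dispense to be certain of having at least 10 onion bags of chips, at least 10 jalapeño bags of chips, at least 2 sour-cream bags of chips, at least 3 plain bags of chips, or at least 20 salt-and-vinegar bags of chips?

41

The worst case stops just short of every target: 1 sour-cream, 9 jalapeño, 19 salt-and-vinegar, 2 plain, 9 onion — 1 + 9 + 19 + 2 + 9 = 40 bags of chips.
One more bag of chips must push some flavor to its target, so 40 + 1 = 41.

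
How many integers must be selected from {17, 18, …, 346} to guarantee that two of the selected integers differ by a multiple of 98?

99

Group the integers by remainder mod 98; there are 98 residue classes, each nonempty in this range.
Choosing one from each class (98 integers) avoids any shared remainder.
One more choice must repeat a class, so two differ by a multiple of 98. Hence 98 + 1 = 99.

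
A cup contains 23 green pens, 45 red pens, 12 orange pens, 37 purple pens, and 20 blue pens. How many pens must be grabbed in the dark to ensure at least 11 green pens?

The worst case draws every non-green pen first: 45 + 12 + 37 + 20 = 114.
The next 11 draws are then forced to be green, giving 114 + 11 = 125.

125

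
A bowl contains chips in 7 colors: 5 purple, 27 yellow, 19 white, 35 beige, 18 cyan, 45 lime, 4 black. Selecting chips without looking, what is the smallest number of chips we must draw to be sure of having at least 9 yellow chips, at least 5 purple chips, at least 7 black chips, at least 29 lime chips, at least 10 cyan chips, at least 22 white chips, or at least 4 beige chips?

The worst case stops just short of every target: 4 purple, 8 yellow, all 19 white, 3 beige, 9 cyan, 28 lime, all 4 black — 4 + 8 + 19 + 3 + 9 + 28 + 4 = 75 chips.
One more chip must push some color to its target, so 75 + 1 = 76.

76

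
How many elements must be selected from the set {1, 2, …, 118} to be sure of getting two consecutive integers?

Partition {1, …, 118} into 59 pairs: {1,2}, {3,4}, …, {117,118}.
Choosing 59 integers — say the 59 even numbers 2, 4, …, 118 — takes one from each pair and avoids the property.
Choosing 60 forces two into the same pair by pigeonhole, and those are consecutive. So 60.

60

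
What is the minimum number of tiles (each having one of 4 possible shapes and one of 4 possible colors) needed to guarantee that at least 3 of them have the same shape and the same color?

There are 4 × 4 = 16 (shape, color) combinations acting as pigeonholes.
With 16 × 2 = 32 tiles we could place exactly 2 in each, with no (shape, color) pair reaching 3.
One more forces some (shape, color) pair to hold 3, so 32 + 1 = 33.

33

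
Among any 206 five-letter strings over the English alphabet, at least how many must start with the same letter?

There are 26 possible first letters, which serve as the pigeonholes.
If each of the 26 possible first letters held at most 7, the total would be at most 26 × 7 = 182 < 206, a contradiction.
So at least one holds ⌈206/26⌉ = 8.

8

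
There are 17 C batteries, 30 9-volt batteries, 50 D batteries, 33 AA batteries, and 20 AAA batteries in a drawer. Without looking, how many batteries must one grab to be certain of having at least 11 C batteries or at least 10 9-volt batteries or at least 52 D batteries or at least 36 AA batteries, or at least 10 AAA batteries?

Each of the 5 types has its own threshold; avoid all of them simultaneously.
The worst case stops just short of every target: 10 C, 9 9-volt, all 50 D, all 33 AA, 9 AAA — 10 + 9 + 50 + 33 + 9 = 111 batteries.
One more battery must push some type to its target, so 111 + 1 = 112.

112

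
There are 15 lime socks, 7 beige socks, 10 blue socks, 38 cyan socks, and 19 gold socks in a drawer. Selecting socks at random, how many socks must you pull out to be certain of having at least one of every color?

The hardest color to obtain is beige: we could draw every other sock first — 89 − 7 = 82 socks — without a single beige one.
The next draw must be beige, so 82 + 1 = 83.

83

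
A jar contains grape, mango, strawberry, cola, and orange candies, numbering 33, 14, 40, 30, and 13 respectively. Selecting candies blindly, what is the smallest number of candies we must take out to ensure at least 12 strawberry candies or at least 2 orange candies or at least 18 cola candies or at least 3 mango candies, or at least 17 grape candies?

48

The worst case stops just short of every target: 16 grape, 2 mango, 11 strawberry, 17 cola, 1 orange — 16 + 2 + 11 + 17 + 1 = 47 candies.
One more candy must push some flavor to its target, so 47 + 1 = 48.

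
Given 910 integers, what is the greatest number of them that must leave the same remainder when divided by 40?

23

The 910 integers fall into 40 residue classes modulo 40.
If each of the 40 residue classes modulo 40 held at most 22, the total would be at most 40 × 22 = 880 < 910, a contradiction.
So at least one holds ⌈910/40⌉ = 23.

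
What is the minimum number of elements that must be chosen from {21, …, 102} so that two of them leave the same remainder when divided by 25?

26

Use the pigeonhole principle on residue classes: group the integers by remainder mod 25; there are 25 residue classes, each nonempty in this range.
Choosing one from each class (25 integers) avoids any shared remainder.
One more choice must repeat a class, so two differ by a multiple of 25. Hence 25 + 1 = 26.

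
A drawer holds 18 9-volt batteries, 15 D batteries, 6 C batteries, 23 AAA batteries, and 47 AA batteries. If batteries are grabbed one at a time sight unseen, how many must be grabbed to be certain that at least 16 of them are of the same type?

In the worst case we take at most 15 of each type, but all 6 C (fewer than 15), giving 15 + 15 + 6 + 15 + 15 = 66.
One more battery then forces some type to 16, so 66 + 1 = 67.

67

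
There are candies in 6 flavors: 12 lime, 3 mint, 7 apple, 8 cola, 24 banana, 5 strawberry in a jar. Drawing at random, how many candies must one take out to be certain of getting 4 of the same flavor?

The worst case takes 3 candies of each flavor without reaching 4 of any: 6 × 3 = 18.
The next candy must bring some flavor to 4, so 18 + 1 = 19.

19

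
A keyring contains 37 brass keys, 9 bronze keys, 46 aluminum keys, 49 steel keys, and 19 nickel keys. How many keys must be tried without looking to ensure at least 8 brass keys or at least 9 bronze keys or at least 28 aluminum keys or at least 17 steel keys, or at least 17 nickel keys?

75

Each of the 5 types has its own threshold; avoid all of them simultaneously.
The worst case stops just short of every target: 7 brass, 8 bronze, 27 aluminum, 16 steel, 16 nickel — 7 + 8 + 27 + 16 + 16 = 74 keys.
One more key must push some type to its target, so 74 + 1 = 75.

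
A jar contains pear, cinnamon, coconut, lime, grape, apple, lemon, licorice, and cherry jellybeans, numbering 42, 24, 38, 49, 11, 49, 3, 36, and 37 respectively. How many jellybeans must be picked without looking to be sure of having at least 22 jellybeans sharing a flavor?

162

In the worst case we take at most 21 of each flavor, but all 11 grape and all 3 lemon (fewer than 21), giving 21 + 21 + 21 + 21 + 11 + 21 + 3 + 21 + 21 = 161.
One more jellybean then forces some flavor to 22, so 161 + 1 = 162.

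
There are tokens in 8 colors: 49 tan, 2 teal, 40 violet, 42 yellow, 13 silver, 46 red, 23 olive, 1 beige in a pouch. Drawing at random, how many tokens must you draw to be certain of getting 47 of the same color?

In the worst case we take at most 46 of each color, but all 2 teal, all 40 violet, all 42 yellow, all 13 silver, all 23 olive, and all 1 beige (fewer than 46), giving 46 + 2 + 40 + 42 + 13 + 46 + 23 + 1 = 213.
One more token then forces some color to 47, so 213 + 1 = 214.

214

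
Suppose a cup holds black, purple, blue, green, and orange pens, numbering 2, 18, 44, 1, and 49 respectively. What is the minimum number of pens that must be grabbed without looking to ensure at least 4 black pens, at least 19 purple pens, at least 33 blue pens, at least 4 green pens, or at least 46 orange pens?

99

The worst case stops just short of every target: all 2 black, 18 purple, 32 blue, all 1 green, 45 orange — 2 + 18 + 32 + 1 + 45 = 98 pens.
One more pen must push some ink color to its target, so 98 + 1 = 99.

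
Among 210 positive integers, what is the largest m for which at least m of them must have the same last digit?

21

There are 10 possible last digits, which serve as the pigeonholes.
If each of the 10 possible last digits held at most 20, the total would be at most 10 × 20 = 200 < 210, a contradiction.
So at least one holds ⌈210/10⌉ = 21.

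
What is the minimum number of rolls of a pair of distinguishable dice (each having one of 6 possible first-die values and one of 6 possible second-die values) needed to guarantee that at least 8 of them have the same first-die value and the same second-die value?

There are 6 × 6 = 36 (first-die value, second-die value) combinations acting as pigeonholes.
With 36 × 7 = 252 rolls of a pair of distinguishable dice we could place exactly 7 in each, with no (first-die value, second-die value) pair reaching 8.
One more forces some (first-die value, second-die value) pair to hold 8, so 252 + 1 = 253.

253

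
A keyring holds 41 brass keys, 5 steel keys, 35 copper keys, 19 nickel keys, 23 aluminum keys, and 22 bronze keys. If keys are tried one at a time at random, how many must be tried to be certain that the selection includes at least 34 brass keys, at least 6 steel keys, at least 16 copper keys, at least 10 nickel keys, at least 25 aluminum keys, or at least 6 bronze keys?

91

Each of the 6 types has its own threshold; avoid all of them simultaneously.
The worst case stops just short of every target: 33 brass, 5 steel, 15 copper, 9 nickel, all 23 aluminum, 5 bronze — 33 + 5 + 15 + 9 + 23 + 5 = 90 keys.
One more key must push some type to its target, so 90 + 1 = 91.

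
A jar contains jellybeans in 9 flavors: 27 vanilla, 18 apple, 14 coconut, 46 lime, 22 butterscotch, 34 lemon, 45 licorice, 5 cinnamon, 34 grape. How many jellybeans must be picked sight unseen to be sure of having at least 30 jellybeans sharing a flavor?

In the worst case we take at most 29 of each flavor, but all 27 vanilla, all 18 apple, all 14 coconut, all 22 butterscotch, and all 5 cinnamon (fewer than 29), giving 27 + 18 + 14 + 29 + 22 + 29 + 29 + 5 + 29 = 202.
One more jellybean then forces some flavor to 30, so 202 + 1 = 203.

203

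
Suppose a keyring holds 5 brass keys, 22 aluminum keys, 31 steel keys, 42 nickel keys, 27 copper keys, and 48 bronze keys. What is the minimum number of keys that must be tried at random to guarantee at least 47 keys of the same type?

Treat the 6 types as pigeonholes.
In the worst case we take at most 46 of each type, but all 5 brass, all 22 aluminum, all 31 steel, all 42 nickel, and all 27 copper (fewer than 46), giving 5 + 22 + 31 + 42 + 27 + 46 = 173.
One more key then forces some type to 47, so 173 + 1 = 174.

174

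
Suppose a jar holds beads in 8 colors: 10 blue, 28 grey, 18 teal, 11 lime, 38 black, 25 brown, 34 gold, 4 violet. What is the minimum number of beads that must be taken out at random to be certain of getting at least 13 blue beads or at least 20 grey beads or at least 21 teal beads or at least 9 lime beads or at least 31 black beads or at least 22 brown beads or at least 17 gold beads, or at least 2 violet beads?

124

Each of the 8 colors has its own threshold; avoid all of them simultaneously.
The worst case stops just short of every target: all 10 blue, 19 grey, all 18 teal, 8 lime, 30 black, 21 brown, 16 gold, 1 violet — 10 + 19 + 18 + 8 + 30 + 21 + 16 + 1 = 123 beads.
One more bead must push some color to its target, so 123 + 1 = 124.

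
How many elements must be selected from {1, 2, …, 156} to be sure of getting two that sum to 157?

Partition {1, …, 156} into 78 pairs: {1,156}, {2,155}, …, {78,79}.
Choosing 78 integers — say the integers 1 through 78 — takes one from each pair and avoids the property.
Choosing 79 forces two into the same pair by pigeonhole, and those sum to 157. So 79.

79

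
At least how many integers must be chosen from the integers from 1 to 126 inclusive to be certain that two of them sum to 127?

Partition {1, …, 126} into 63 pairs: {1,126}, {2,125}, …, {63,64}.
Choosing 63 integers — say the integers 1 through 63 — takes one from each pair and avoids the property.
Choosing 64 forces two into the same pair by pigeonhole, and those sum to 127. So 64.

64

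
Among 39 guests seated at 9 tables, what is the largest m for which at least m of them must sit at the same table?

5

If each of the 9 tables held at most 4, the total would be at most 9 × 4 = 36 < 39, a contradiction.
So at least one holds ⌈39/9⌉ = 5.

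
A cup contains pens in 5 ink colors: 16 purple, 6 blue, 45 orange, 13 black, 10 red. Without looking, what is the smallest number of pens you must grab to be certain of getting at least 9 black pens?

86

To avoid black pens as long as possible, exhaust the other 4 ink colors first.
The worst case draws every non-black pen first: 16 + 6 + 45 + 10 = 77.
The next 9 draws are then forced to be black, giving 77 + 9 = 86.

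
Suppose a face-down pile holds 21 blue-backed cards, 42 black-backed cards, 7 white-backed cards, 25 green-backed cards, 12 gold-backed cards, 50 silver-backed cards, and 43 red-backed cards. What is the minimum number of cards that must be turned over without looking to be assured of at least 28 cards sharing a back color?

Treat the 7 back colors as pigeonholes.
In the worst case we take at most 27 of each back color, but all 21 blue-backed, all 7 white-backed, all 25 green-backed, and all 12 gold-backed (fewer than 27), giving 21 + 27 + 7 + 25 + 12 + 27 + 27 = 146.
One more card then forces some back color to 28, so 146 + 1 = 147.

147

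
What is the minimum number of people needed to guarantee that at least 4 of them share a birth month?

There are 12 months of the year acting as pigeonholes.
With 12 × 3 = 36 people we could place exactly 3 in each, with no class reaching 4.
One more forces some class to hold 4, so 36 + 1 = 37.

37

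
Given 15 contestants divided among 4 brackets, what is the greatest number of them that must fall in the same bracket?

The 15 contestants fall into 4 brackets.
If each of the 4 brackets held at most 3, the total would be at most 4 × 3 = 12 < 15, a contradiction.
So at least one holds ⌈15/4⌉ = 4.

4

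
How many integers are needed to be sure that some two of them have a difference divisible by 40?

Two integers differ by a multiple of 40 exactly when they share a remainder mod 40.
There are 40 residue classes mod 40, so 40 integers can all lie in distinct classes.
One more integer must repeat a residue, giving a difference divisible by 40. So n = 40 + 1 = 41.

41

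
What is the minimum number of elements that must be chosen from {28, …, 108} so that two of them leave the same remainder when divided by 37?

38

Group the integers by remainder mod 37; there are 37 residue classes, each nonempty in this range.
Choosing one from each class (37 integers) avoids any shared remainder.
One more choice must repeat a class, so two differ by a multiple of 37. Hence 37 + 1 = 38.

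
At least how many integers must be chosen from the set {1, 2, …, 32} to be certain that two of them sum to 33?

Partition {1, …, 32} into 16 pairs: {1,32}, {2,31}, …, {16,17}.
Choosing 16 integers — say the integers 1 through 16 — takes one from each pair and avoids the property.
Choosing 17 forces two into the same pair by pigeonhole, and those sum to 33. So 17.

17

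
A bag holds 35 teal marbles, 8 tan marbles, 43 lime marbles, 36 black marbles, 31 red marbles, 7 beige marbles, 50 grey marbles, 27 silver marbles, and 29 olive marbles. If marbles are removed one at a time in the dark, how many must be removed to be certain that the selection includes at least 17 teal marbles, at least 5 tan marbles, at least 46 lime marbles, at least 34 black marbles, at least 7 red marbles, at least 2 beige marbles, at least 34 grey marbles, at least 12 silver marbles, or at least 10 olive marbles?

157

The worst case stops just short of every target: 16 teal, 4 tan, all 43 lime, 33 black, 6 red, 1 beige, 33 grey, 11 silver, 9 olive — 16 + 4 + 43 + 33 + 6 + 1 + 33 + 11 + 9 = 156 marbles.
One more marble must push some color to its target, so 156 + 1 = 157.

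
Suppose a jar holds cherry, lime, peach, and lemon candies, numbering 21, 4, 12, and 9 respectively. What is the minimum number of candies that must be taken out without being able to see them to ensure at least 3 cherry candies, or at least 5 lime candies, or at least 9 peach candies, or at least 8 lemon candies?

22

The worst case stops just short of every target: 2 cherry, 4 lime, 8 peach, 7 lemon — 2 + 4 + 8 + 7 = 21 candies.
One more candy must push some flavor to its target, so 21 + 1 = 22.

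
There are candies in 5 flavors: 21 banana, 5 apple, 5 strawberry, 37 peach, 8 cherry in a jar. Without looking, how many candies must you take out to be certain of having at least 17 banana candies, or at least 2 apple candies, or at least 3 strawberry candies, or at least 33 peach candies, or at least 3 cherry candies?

The worst case stops just short of every target: 16 banana, 1 apple, 2 strawberry, 32 peach, 2 cherry — 16 + 1 + 2 + 32 + 2 = 53 candies.
One more candy must push some flavor to its target, so 53 + 1 = 54.

54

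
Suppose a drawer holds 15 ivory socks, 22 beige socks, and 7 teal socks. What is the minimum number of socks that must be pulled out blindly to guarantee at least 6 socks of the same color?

16

Treat the 3 colors as pigeonholes.
The worst case takes 5 socks of each color without reaching 6 of any: 3 × 5 = 15.
The next sock must bring some color to 6, so 15 + 1 = 16.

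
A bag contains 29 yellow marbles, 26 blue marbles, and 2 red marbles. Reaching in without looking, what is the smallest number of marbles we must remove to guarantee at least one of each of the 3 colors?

56

The hardest color to obtain is red: we could draw every other marble first — 57 − 2 = 55 marbles — without a single red one.
The next draw must be red, so 55 + 1 = 56.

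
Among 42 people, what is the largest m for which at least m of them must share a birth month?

If each of the 12 months of the year held at most 3, the total would be at most 12 × 3 = 36 < 42, a contradiction.
So at least one holds ⌈42/12⌉ = 4.

4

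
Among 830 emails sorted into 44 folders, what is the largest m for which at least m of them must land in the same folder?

The 830 emails fall into 44 folders.
If each of the 44 folders held at most 18, the total would be at most 44 × 18 = 792 < 830, a contradiction.
So at least one holds ⌈830/44⌉ = 19.

19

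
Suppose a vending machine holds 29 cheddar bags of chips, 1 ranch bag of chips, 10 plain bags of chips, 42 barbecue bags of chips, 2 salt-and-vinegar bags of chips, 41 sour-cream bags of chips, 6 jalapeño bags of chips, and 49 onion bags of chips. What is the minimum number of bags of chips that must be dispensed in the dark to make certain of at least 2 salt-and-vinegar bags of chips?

180

The worst case draws every non-salt-and-vinegar bag of chips first: 29 + 1 + 10 + 42 + 41 + 6 + 49 = 178.
The next 2 draws are then forced to be salt-and-vinegar, giving 178 + 2 = 180.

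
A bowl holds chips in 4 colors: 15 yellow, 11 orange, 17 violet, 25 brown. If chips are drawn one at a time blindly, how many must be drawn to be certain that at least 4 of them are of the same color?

13

The worst case takes 3 chips of each color without reaching 4 of any: 4 × 3 = 12.
The next chip must bring some color to 4, so 12 + 1 = 13.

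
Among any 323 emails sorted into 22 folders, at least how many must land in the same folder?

The 323 emails fall into 22 folders.
If each of the 22 folders held at most 14, the total would be at most 22 × 14 = 308 < 323, a contradiction.
So at least one holds ⌈323/22⌉ = 15.

15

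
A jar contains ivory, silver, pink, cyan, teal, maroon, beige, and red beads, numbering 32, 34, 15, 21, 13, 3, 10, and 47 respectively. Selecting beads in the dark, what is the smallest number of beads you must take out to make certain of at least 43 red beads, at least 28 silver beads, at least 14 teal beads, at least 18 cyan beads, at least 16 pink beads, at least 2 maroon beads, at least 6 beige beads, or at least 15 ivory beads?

The worst case stops just short of every target: 14 ivory, 27 silver, 15 pink, 17 cyan, 13 teal, 1 maroon, 5 beige, 42 red — 14 + 27 + 15 + 17 + 13 + 1 + 5 + 42 = 134 beads.
One more bead must push some color to its target, so 134 + 1 = 135.

135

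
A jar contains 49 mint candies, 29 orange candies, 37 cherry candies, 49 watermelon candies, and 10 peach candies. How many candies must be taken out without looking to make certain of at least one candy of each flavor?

165

The hardest flavor to obtain is peach: we could draw every other candy first — 174 − 10 = 164 candies — without a single peach one.
The next draw must be peach, so 164 + 1 = 165.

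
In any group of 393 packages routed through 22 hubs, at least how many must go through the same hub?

The 393 packages fall into 22 hubs.
If each of the 22 hubs held at most 17, the total would be at most 22 × 17 = 374 < 393, a contradiction.
So at least one holds ⌈393/22⌉ = 18.

18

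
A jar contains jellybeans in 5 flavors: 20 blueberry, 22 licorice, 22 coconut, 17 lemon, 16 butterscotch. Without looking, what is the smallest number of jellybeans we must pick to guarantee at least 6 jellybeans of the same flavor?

The worst case takes 5 jellybeans of each flavor without reaching 6 of any: 5 × 5 = 25.
The next jellybean must bring some flavor to 6, so 25 + 1 = 26.

26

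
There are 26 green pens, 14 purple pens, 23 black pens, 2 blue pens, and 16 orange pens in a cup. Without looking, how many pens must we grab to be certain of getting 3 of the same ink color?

The worst case takes 2 pens of each ink color without reaching 3 of any: 5 × 2 = 10.
The next pen must bring some ink color to 3, so 10 + 1 = 11.

11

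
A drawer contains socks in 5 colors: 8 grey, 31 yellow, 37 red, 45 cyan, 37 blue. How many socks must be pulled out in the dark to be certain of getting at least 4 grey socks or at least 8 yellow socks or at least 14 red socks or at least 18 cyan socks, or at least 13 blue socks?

53

Each of the 5 colors has its own threshold; avoid all of them simultaneously.
The worst case stops just short of every target: 3 grey, 7 yellow, 13 red, 17 cyan, 12 blue — 3 + 7 + 13 + 17 + 12 = 52 socks.
One more sock must push some color to its target, so 52 + 1 = 53.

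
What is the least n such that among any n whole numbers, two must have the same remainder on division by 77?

78

Two integers differ by a multiple of 77 exactly when they share a remainder mod 77.
There are 77 residue classes mod 77, so 77 integers can all lie in distinct classes.
One more integer must repeat a residue, giving a difference divisible by 77. So n = 77 + 1 = 78.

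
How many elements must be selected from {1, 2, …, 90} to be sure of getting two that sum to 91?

46

Partition {1, …, 90} into 45 pairs: {1,90}, {2,89}, …, {45,46}.
Choosing 45 integers — say the integers 1 through 45 — takes one from each pair and avoids the property.
Choosing 46 forces two into the same pair by pigeonhole, and those sum to 91. So 46.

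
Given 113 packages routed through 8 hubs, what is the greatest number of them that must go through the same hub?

15

If each of the 8 hubs held at most 14, the total would be at most 8 × 14 = 112 < 113, a contradiction.
So at least one holds ⌈113/8⌉ = 15.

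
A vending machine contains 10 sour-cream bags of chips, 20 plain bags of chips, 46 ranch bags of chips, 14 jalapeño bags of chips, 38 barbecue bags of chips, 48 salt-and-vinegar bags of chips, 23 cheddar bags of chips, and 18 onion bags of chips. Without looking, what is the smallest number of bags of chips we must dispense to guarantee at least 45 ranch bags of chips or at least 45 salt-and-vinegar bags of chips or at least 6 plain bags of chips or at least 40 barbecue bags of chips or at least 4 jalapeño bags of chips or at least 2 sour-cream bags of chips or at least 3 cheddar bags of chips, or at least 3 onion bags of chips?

140

The worst case stops just short of every target: 1 sour-cream, 5 plain, 44 ranch, 3 jalapeño, all 38 barbecue, 44 salt-and-vinegar, 2 cheddar, 2 onion — 1 + 5 + 44 + 3 + 38 + 44 + 2 + 2 = 139 bags of chips.
One more bag of chips must push some flavor to its target, so 139 + 1 = 140.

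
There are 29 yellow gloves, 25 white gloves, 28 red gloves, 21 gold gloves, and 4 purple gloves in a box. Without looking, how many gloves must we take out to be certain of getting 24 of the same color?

95

In the worst case we take at most 23 of each color, but all 21 gold and all 4 purple (fewer than 23), giving 23 + 23 + 23 + 21 + 4 = 94.
One more glove then forces some color to 24, so 94 + 1 = 95.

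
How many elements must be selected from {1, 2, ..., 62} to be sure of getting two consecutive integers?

Partition {1, …, 62} into 31 pairs: {1,2}, {3,4}, …, {61,62}.
Choosing 31 integers — say the 31 even numbers 2, 4, …, 62 — takes one from each pair and avoids the property.
Choosing 32 forces two into the same pair by pigeonhole, and those are consecutive. So 32.

32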